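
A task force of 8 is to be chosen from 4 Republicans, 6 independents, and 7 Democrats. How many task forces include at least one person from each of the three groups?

Total 8-person selections from all 17: C(17,8) = 24310.
Subtract selections that omit an entire group: no Republicans → C(13,8) = 1287; no independents → C(11,8) = 165; no Democrats → C(10,8) = 45.
Add back selections omitting two groups (i.e. drawn from a single group): C(4,8) + C(6,8) + C(7,8) = 0.
By inclusion–exclusion: 24310 − 1497 + 0 = 22813.

22813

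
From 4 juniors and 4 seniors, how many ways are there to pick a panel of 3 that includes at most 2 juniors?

Split by how many juniors are chosen (0 through 2).
Sum: C(4,0)·C(4,3) + C(4,1)·C(4,2) + C(4,2)·C(4,1) = 4 + 24 + 24 = 52.

52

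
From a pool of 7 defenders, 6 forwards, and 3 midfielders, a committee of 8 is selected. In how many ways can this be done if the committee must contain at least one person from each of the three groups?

Unrestricted: C(16,8) = 12870 ways to pick any 8 of the 16.
Subtract selections that omit an entire group: no defenders → C(9,8) = 9; no forwards → C(10,8) = 45; no midfielders → C(13,8) = 1287.
Add back selections omitting two groups (i.e. drawn from a single group): C(7,8) + C(6,8) + C(3,8) = 0.
By inclusion–exclusion: 12870 − 1341 + 0 = 11529.

11529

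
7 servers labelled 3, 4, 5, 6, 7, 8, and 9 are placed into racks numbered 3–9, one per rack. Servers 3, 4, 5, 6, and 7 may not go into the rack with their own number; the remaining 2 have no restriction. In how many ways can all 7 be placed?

2428

Let Aᵢ (for 3 ≤ i ≤ 7) be the placements that put server i in its forbidden rack. Any j of these fix j positions, leaving (7−j)! ways to fill the rest, and there are C(5,j) ways to pick which j.
By inclusion–exclusion, the number of valid placements is Σ_{j=0}^{5} (−1)^j C(5,j)·(7−j)!.
Computing: 5040 − 3600 + 1200 − 240 + 30 − 2 = 2428.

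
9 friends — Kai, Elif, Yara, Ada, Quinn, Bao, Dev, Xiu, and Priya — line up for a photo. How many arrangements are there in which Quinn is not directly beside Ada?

Of the 9! = 362880 arrangements, those with Quinn and Ada adjacent number 2 × 8! = 80640 (treat the pair as a block with 2 internal orders).
Complementary counting: 362880 − 80640 = 282240.

282240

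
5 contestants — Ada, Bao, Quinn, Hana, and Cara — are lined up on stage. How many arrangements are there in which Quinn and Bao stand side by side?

Treat {Quinn, Bao} as a single unit. There are 4 units to order, and the pair itself can be ordered 2 ways.
So the count is 2·(4)! = 48.

48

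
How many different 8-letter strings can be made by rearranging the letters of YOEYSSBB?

5040

Letter multiplicities in YOEYSSBB: B×2, E×1, O×1, S×2, Y×2.
The number of distinct arrangements is 8!/(2!·2!·2!) = 40320/8 = 5040.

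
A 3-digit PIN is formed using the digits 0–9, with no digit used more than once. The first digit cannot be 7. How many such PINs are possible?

648

The first digit has 10−1 = 9 choices (anything except 7).
The remaining 2 digits are filled from the other 9 symbols without repetition: 9 × 8 = 72.
Total: 9 × 72 = 648.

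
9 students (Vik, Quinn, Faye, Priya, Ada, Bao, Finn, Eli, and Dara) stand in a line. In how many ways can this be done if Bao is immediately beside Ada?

Treat {Bao, Ada} as a single unit. There are 8 units to order, and the pair itself can be ordered 2 ways.
So the count is 2·(8)! = 80640.

80640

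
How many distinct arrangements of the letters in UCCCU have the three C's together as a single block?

Treat the 3 copies of C as a single block. The multiset to arrange is then {CCC, U, U}, 3 items in all.
That gives (3)!/(2!) = 3 arrangements.

3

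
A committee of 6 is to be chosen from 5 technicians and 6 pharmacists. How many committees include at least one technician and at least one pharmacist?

461

Unrestricted: C(11,6) = 462 ways to pick any 6 of the 11.
Subtract selections that omit an entire group: no technicians → C(6,6) = 1; no pharmacists → C(5,6) = 0.
Both groups omitted at once is impossible, so 462 − 1 = 461.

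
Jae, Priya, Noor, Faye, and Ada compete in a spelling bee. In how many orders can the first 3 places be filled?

60

This is an ordered selection of 3 from 5: P(5,3).
That gives 5 × 4 × 3 = 60.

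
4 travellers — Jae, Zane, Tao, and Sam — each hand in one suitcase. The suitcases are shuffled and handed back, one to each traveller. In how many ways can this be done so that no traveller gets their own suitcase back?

9

This is the derangement count D_4: permutations of 4 items with no fixed point.
By inclusion–exclusion this is Σ_{j=0}^{4} (−1)^j C(4,j)·(4−j)!.
Computing: 24 − 24 + 12 − 4 + 1 = 9.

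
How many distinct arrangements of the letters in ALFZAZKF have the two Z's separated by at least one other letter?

There are 8!/(2!·2!·2!) = 5040 arrangements of ALFZAZKF in total.
If the two Z's are adjacent, glue them into one block, leaving 7 items to arrange: (7)!/(2!·2!) = 1260 ways.
Hence 5040 − 1260 = 3780.

3780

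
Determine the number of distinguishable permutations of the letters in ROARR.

20

Letter multiplicities in ROARR: A×1, O×1, R×3.
So there are 5! / (3!) = 20 distinguishable arrangements.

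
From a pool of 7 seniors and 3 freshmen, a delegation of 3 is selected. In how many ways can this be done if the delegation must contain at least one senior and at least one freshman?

With no constraint there are C(10,3) = 120 possible selections.
Selections missing a whole group: no seniors → C(3,3) = 1; no freshmen → C(7,3) = 35.
Both groups omitted at once is impossible, so 120 − 36 = 84.

84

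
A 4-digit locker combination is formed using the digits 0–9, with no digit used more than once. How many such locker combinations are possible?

This is a permutation of 4 out of 10: P(10,4) = 10!/6!.
That product is 10 × 9 × 8 × 7 = 5040.

5040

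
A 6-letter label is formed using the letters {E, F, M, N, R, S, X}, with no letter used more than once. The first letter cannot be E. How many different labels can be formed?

4320

The first letter has 7−1 = 6 choices (anything except E).
The remaining 5 letters are filled from the other 6 symbols without repetition: 6 × 5 × 4 × 3 × 2 = 720.
Total: 6 × 720 = 4320.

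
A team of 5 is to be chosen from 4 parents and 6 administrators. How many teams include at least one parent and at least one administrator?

Unrestricted: C(10,5) = 252 ways to pick any 5 of the 10.
Selections missing a whole group: no parents → C(6,5) = 6; no administrators → C(4,5) = 0.
Both groups omitted at once is impossible, so 252 − 6 = 246.

246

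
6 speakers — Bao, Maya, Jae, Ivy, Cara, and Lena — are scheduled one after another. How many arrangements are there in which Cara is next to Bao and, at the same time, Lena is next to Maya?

96

Treat {Cara,Bao} as one block (2 orders) and {Lena,Maya} as another (2 orders).
That leaves 4 units to arrange: 2 × 2 × 4! = 4 × 24 = 96.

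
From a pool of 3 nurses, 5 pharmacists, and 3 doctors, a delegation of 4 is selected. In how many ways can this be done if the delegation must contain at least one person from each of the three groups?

180

Unrestricted: C(11,4) = 330 ways to pick any 4 of the 11.
Selections missing a whole group: no nurses → C(8,4) = 70; no pharmacists → C(6,4) = 15; no doctors → C(8,4) = 70.
Add back selections omitting two groups (i.e. drawn from a single group): C(3,4) + C(5,4) + C(3,4) = 5.
By inclusion–exclusion: 330 − 155 + 5 = 180.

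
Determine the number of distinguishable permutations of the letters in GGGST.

20

GGGST has 5 letters with G appearing 3 times.
The number of distinct arrangements is 5!/(3!) = 120/6 = 20.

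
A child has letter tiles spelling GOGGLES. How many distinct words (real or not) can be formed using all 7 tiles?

840

GOGGLES has 7 letters with G appearing 3 times.
Dividing 7! = 5040 by 3! = 6 for the repeated letters gives 840.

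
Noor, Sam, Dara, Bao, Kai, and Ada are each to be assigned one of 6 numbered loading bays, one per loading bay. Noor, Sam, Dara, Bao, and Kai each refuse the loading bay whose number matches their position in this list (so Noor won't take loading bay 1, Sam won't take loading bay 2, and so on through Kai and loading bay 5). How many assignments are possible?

309

Let Aᵢ (for 1 ≤ i ≤ 5) be the placements that put person i in their forbidden loading bay. Any j of these fix j positions, leaving (6−j)! ways to fill the rest, and there are C(5,j) ways to pick which j.
By inclusion–exclusion, the number of valid placements is Σ_{j=0}^{5} (−1)^j C(5,j)·(6−j)!.
Computing: 720 − 600 + 240 − 60 + 10 − 1 = 309.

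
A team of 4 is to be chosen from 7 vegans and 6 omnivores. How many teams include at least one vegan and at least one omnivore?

Total 4-person selections from all 13: C(13,4) = 715.
Selections missing a whole group: no vegans → C(6,4) = 15; no omnivores → C(7,4) = 35.
Both groups omitted at once is impossible, so 715 − 50 = 665.

665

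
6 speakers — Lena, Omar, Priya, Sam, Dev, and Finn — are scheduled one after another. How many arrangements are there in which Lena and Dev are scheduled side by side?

Treat {Lena, Dev} as a single unit. There are 5 units to order, and the pair itself can be ordered 2 ways.
So the count is 2·(5)! = 240.

240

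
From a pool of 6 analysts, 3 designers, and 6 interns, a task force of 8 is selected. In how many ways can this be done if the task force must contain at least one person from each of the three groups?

With no constraint there are C(15,8) = 6435 possible selections.
Subtract selections that omit an entire group: no analysts → C(9,8) = 9; no designers → C(12,8) = 495; no interns → C(9,8) = 9.
Add back selections omitting two groups (i.e. drawn from a single group): C(6,8) + C(3,8) + C(6,8) = 0.
By inclusion–exclusion: 6435 − 513 + 0 = 5922.

5922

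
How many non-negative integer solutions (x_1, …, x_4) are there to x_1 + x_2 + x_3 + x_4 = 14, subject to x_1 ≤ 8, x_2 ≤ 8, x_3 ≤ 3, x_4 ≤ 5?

160

Without the upper bounds there are C(17,3) = 680 ways to split 14 among 4 variables.
Subtract solutions that violate a single cap (substitute x_i' = x_i − (cap_i+1)): x_1 ≥ 9 gives C(8,3) = 56; x_2 ≥ 9 gives C(8,3) = 56; x_3 ≥ 4 gives C(13,3) = 286; x_4 ≥ 6 gives C(11,3) = 165. Together 563.
Add back pairs where two caps are both exceeded: 0 + 4 + 0 + 4 + 0 + 35 = 43.
By inclusion–exclusion the count is 680 − 563 + 43 = 160.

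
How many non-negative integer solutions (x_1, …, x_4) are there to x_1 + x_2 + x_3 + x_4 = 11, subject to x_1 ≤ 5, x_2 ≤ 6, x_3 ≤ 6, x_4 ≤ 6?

203

Ignoring the caps, the number of non-negative solutions to x_1+…+x_4 = 11 is C(14,3) = 364.
Subtract solutions that violate a single cap (substitute x_i' = x_i − (cap_i+1)): x_1 ≥ 6 gives C(8,3) = 56; x_2 ≥ 7 gives C(7,3) = 35; x_3 ≥ 7 gives C(7,3) = 35; x_4 ≥ 7 gives C(7,3) = 35. Together 161.
No two caps can be exceeded simultaneously, so the pair terms are all 0.
By inclusion–exclusion the count is 364 − 161 + 0 = 203.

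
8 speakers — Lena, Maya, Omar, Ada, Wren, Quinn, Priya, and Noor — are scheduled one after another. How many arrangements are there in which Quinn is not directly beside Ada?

There are 8! = 40320 arrangements in all. If Quinn and Ada are adjacent, merging them into one block gives 2·(7)! = 10080 arrangements.
Complementary counting: 40320 − 10080 = 30240.

30240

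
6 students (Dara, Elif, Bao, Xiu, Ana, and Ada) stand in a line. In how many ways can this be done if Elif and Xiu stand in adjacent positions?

240

Place the 4 others and the Elif-Xiu pair as 5 objects in a line; the pair has 2 internal arrangements.
So the count is 2·(5)! = 240.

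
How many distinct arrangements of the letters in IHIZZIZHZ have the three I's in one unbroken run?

105

Treat the 3 copies of I as a single block. The multiset to arrange is then {III, H, H, Z, Z, Z, Z}, 7 items in all.
That gives (7)!/(4!·2!) = 105 arrangements.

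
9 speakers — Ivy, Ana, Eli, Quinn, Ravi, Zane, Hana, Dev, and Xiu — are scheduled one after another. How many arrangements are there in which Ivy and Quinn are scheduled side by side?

Place the 7 others and the Ivy-Quinn pair as 8 objects in a line; the pair has 2 internal arrangements.
That gives 2 × 8! = 2 × 40320 = 80640.

80640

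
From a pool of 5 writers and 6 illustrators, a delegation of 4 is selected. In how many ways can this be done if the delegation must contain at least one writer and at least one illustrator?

310

Unrestricted: C(11,4) = 330 ways to pick any 4 of the 11.
Subtract selections that omit an entire group: no writers → C(6,4) = 15; no illustrators → C(5,4) = 5.
Both groups omitted at once is impossible, so 330 − 20 = 310.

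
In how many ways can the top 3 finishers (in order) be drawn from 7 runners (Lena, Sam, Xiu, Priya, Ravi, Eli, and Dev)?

There are 7 choices for 1st place, 6 for 2nd, and 5 for 3rd.
That gives 7 × 6 × 5 = 210.

210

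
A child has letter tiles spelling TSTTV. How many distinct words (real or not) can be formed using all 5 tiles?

20

The 5 letters of TSTTV have repeats: T appearing 3 times.
So there are 5! / (3!) = 20 distinguishable arrangements.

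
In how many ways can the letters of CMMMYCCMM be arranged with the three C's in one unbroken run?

Treat the 3 copies of C as a single block. The multiset to arrange is then {CCC, M, M, M, M, M, Y}, 7 items in all.
That gives (7)!/(5!) = 42 arrangements.

42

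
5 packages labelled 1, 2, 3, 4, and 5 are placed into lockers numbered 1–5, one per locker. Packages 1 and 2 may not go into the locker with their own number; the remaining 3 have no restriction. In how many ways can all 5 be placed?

Let Aᵢ (for i ∈ {1, 2}) be the placements that put package i in its forbidden locker. Any j of these fix j positions, leaving (5−j)! ways to fill the rest, and there are C(2,j) ways to pick which j.
By inclusion–exclusion, the number of valid placements is Σ_{j=0}^{2} (−1)^j C(2,j)·(5−j)!.
Computing: 120 − 48 + 6 = 78.

78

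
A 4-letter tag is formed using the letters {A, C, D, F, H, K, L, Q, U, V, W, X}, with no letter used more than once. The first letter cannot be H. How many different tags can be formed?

10890

The first letter has 12−1 = 11 choices (anything except H).
The remaining 3 letters are filled from the other 11 symbols without repetition: 11 × 10 × 9 = 990.
Total: 11 × 990 = 10890.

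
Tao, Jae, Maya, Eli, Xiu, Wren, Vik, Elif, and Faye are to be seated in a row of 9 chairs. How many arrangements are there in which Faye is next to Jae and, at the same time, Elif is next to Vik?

Treat {Faye,Jae} as one block (2 orders) and {Elif,Vik} as another (2 orders).
That leaves 7 units to arrange: 2 × 2 × 7! = 4 × 5040 = 20160.

20160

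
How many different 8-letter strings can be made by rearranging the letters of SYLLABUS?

10080

The 8 letters of SYLLABUS have repeats: L appearing twice and S appearing twice.
So there are 8! / (2!·2!) = 10080 distinguishable arrangements.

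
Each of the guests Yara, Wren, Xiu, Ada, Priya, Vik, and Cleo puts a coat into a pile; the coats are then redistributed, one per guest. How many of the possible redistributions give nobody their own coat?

1854

Count assignments avoiding every fixed point. For any j of the 7 guests fixed to their own coat, the other 7−j can be arranged in (7−j)! ways.
By inclusion–exclusion this is Σ_{j=0}^{7} (−1)^j C(7,j)·(7−j)!.
Computing: 5040 − 5040 + 2520 − 840 + 210 − 42 + 7 − 1 = 1854.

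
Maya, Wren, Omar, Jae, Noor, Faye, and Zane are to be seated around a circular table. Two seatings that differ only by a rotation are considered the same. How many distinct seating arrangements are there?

Seat Maya anywhere (absorbing the rotational symmetry), then permute the other 6: (6)! = 720.

720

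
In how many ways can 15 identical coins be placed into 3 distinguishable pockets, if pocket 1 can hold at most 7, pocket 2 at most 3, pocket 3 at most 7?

6

Without the upper bounds there are C(17,2) = 136 ways to split 15 among 3 pockets.
Subtract solutions that violate a single cap (substitute x_i' = x_i − (cap_i+1)): x_1 ≥ 8 gives C(9,2) = 36; x_2 ≥ 4 gives C(13,2) = 78; x_3 ≥ 8 gives C(9,2) = 36. Together 150.
Add back pairs where two caps are both exceeded: 10 + 0 + 10 = 20.
By inclusion–exclusion the count is 136 − 150 + 20 = 6.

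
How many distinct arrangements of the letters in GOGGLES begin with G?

With the first slot taken by G, it remains to arrange the other 6 letters (OGGLES).
Those 6 letters have G appearing twice, giving (6)!/(2!) = 360.

360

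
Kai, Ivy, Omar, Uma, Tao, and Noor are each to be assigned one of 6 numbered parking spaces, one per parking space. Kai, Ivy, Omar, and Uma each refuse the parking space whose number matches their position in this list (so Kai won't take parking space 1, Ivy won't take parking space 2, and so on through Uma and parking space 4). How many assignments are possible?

362

Let Aᵢ (for 1 ≤ i ≤ 4) be the placements that put person i in their forbidden parking space. Any j of these fix j positions, leaving (6−j)! ways to fill the rest, and there are C(4,j) ways to pick which j.
By inclusion–exclusion, the number of valid placements is Σ_{j=0}^{4} (−1)^j C(4,j)·(6−j)!.
Computing: 720 − 480 + 144 − 24 + 2 = 362.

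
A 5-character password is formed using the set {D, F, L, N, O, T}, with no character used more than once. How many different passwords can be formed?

720

Choose and order 5 of the 6 symbols: the first character has 6 options, the next 5, and so on down to 2.
6 × 5 × 4 × 3 × 2 = 720.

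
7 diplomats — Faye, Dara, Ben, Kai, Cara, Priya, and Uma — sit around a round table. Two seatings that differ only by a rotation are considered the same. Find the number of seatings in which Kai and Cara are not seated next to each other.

480

All circular seatings of 7 people number (6)! = 720.
Seatings with Kai beside Cara: treat them as a block with 2 internal orders, giving 2 × (5)! = 240.
Subtracting, 720 − 240 = 480.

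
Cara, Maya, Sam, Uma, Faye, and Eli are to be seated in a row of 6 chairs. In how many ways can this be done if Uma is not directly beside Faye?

There are 6! = 720 arrangements in all. If Uma and Faye are adjacent, merging them into one block gives 2·(5)! = 240 arrangements.
Complementary counting: 720 − 240 = 480.

480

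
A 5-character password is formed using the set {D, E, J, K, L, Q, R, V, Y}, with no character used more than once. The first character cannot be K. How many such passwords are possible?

The first character has 9−1 = 8 choices (anything except K).
The remaining 4 characters are filled from the other 8 symbols without repetition: 8 × 7 × 6 × 5 = 1680.
Total: 8 × 1680 = 13440.

13440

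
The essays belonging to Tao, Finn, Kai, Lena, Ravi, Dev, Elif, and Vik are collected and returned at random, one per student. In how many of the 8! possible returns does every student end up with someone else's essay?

14833

Count assignments avoiding every fixed point. For any j of the 8 students fixed to their own essay, the other 8−j can be arranged in (8−j)! ways.
By inclusion–exclusion this is Σ_{j=0}^{8} (−1)^j C(8,j)·(8−j)!.
Computing: 40320 − 40320 + 20160 − 6720 + 1680 − 336 + 56 − 8 + 1 = 14833.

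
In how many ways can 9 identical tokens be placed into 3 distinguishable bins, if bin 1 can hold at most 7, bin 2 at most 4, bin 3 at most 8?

36

Ignoring the caps, the number of non-negative solutions to x_1+…+x_3 = 9 is C(11,2) = 55.
Subtract solutions that violate a single cap (substitute x_i' = x_i − (cap_i+1)): x_1 ≥ 8 gives C(3,2) = 3; x_2 ≥ 5 gives C(6,2) = 15; x_3 ≥ 9 gives C(2,2) = 1. Together 19.
No two caps can be exceeded simultaneously, so the pair terms are all 0.
By inclusion–exclusion the count is 55 − 19 + 0 = 36.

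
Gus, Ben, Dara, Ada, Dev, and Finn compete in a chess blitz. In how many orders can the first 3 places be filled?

120

There are 6 choices for 1st place, 5 for 2nd, and 4 for 3rd.
That gives 6 × 5 × 4 = 120.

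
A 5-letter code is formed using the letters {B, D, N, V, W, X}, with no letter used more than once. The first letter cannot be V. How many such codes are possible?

600

The first letter has 6−1 = 5 choices (anything except V).
The remaining 4 letters are filled from the other 5 symbols without repetition: 5 × 4 × 3 × 2 = 120.
Total: 5 × 120 = 600.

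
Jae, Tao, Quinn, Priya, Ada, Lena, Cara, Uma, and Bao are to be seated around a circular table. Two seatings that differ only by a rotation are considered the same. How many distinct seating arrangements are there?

40320

Seat Jae anywhere (absorbing the rotational symmetry), then permute the other 8: (8)! = 40320.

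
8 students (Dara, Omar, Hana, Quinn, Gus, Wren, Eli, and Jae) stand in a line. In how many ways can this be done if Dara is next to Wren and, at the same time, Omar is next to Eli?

2880

Treat {Dara,Wren} as one block (2 orders) and {Omar,Eli} as another (2 orders).
That leaves 6 units to arrange: 2 × 2 × 6! = 4 × 720 = 2880.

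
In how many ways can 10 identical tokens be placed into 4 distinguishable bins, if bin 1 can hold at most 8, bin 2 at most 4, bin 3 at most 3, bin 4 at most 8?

Ignoring the caps, the number of non-negative solutions to x_1+…+x_4 = 10 is C(13,3) = 286.
Subtract solutions that violate a single cap (substitute x_i' = x_i − (cap_i+1)): x_1 ≥ 9 gives C(4,3) = 4; x_2 ≥ 5 gives C(8,3) = 56; x_3 ≥ 4 gives C(9,3) = 84; x_4 ≥ 9 gives C(4,3) = 4. Together 148.
Add back pairs where two caps are both exceeded: 0 + 0 + 0 + 4 + 0 + 0 = 4.
By inclusion–exclusion the count is 286 − 148 + 4 = 142.

142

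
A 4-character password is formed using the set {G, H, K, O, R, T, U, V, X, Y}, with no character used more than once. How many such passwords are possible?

5040

With no repetition, fill the 4 characters in order: 10 choices, then 9, down to 7.
That product is 10 × 9 × 8 × 7 = 5040.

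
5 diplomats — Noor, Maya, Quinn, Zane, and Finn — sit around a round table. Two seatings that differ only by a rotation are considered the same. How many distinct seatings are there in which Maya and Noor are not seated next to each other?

All circular seatings of 5 people number (4)! = 24.
Those with Maya next to Noor: fuse the pair into one unit and seat 4 units around a circle — 2·(3)! = 12.
Subtracting, 24 − 12 = 12.

12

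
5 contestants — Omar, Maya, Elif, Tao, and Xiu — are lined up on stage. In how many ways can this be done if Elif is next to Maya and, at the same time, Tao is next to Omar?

24

Treat {Elif,Maya} as one block (2 orders) and {Tao,Omar} as another (2 orders).
That leaves 3 units to arrange: 2 × 2 × 3! = 4 × 6 = 24.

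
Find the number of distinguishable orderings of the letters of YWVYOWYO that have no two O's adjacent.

1260

There are 8!/(3!·2!·2!) = 1680 arrangements of YWVYOWYO in total.
If the two O's are adjacent, glue them into one block, leaving 7 items to arrange: (7)!/(3!·2!) = 420 ways.
Hence 1680 − 420 = 1260.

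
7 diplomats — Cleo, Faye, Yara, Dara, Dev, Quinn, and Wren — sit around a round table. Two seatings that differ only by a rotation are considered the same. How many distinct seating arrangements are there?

Around a circle, 7 distinct people have 7!/7 = (6)! = 720 rotationally distinct seatings.

720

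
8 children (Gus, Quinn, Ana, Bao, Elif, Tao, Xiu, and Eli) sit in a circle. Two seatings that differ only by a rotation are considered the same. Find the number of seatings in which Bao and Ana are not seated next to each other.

All circular seatings of 8 people number (7)! = 5040.
Those with Bao next to Ana: fuse the pair into one unit and seat 7 units around a circle — 2·(6)! = 1440.
Subtracting, 5040 − 1440 = 3600.

3600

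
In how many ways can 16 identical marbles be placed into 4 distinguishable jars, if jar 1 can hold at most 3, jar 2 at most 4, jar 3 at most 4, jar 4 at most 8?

By stars and bars, unrestricted non-negative solutions to x_1+…+x_4 = 16 number C(16+3,3) = 969.
Subtract solutions that violate a single cap (substitute x_i' = x_i − (cap_i+1)): x_1 ≥ 4 gives C(15,3) = 455; x_2 ≥ 5 gives C(14,3) = 364; x_3 ≥ 5 gives C(14,3) = 364; x_4 ≥ 9 gives C(10,3) = 120. Together 1303.
Add back pairs where two caps are both exceeded: 120 + 120 + 20 + 84 + 10 + 10 = 364.
Subtract triples: 10 + 0 + 0 + 0 = 10.
By inclusion–exclusion the count is 969 − 1303 + 364 − 10 = 20.

20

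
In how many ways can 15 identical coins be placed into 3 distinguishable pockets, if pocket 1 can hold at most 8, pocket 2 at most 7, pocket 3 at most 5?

Ignoring the caps, the number of non-negative solutions to x_1+…+x_3 = 15 is C(17,2) = 136.
Subtract solutions that violate a single cap (substitute x_i' = x_i − (cap_i+1)): x_1 ≥ 9 gives C(8,2) = 28; x_2 ≥ 8 gives C(9,2) = 36; x_3 ≥ 6 gives C(11,2) = 55. Together 119.
Add back pairs where two caps are both exceeded: 0 + 1 + 3 = 4.
By inclusion–exclusion the count is 136 − 119 + 4 = 21.

21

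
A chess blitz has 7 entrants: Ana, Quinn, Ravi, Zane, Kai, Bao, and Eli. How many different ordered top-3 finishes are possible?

There are 7 choices for 1st place, 6 for 2nd, and 5 for 3rd.
That gives 7 × 6 × 5 = 210.

210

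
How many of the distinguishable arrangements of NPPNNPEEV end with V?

560

Fix V in the last position and arrange the remaining 8 letters.
Those 8 letters have E appearing twice, N appearing 3 times, and P appearing 3 times, giving (8)!/(3!·3!·2!) = 560.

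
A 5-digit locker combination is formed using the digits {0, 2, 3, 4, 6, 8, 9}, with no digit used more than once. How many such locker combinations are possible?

Choose and order 5 of the 7 symbols: the first digit has 7 options, the next 6, and so on down to 3.
7 × 6 × 5 × 4 × 3 = 2520.

2520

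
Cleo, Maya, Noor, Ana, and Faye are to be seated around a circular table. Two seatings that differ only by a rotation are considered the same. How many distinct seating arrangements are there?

Fix one person's seat to break rotational symmetry; the remaining 4 people can be arranged in (4)! = 24 ways.

24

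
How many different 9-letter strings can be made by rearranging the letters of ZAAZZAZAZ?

126

Letter multiplicities in ZAAZZAZAZ: A×4, Z×5.
Dividing 9! = 362880 by 5!·4! = 2880 for the repeated letters gives 126.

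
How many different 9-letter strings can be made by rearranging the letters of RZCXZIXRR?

15120

The 9 letters of RZCXZIXRR have repeats: R appearing 3 times, X appearing twice, and Z appearing twice.
Dividing 9! = 362880 by 3!·2!·2! = 24 for the repeated letters gives 15120.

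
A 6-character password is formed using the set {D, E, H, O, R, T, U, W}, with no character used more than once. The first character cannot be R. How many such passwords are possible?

17640

The first character has 8−1 = 7 choices (anything except R).
The remaining 5 characters are filled from the other 7 symbols without repetition: 7 × 6 × 5 × 4 × 3 = 2520.
Total: 7 × 2520 = 17640.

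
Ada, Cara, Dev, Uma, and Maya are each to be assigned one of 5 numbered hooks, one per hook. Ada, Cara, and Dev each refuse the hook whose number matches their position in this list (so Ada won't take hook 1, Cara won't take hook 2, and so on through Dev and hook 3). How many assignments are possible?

64

Let Aᵢ (for i ∈ {1, 2, 3}) be the placements that put person i in their forbidden hook. Any j of these fix j positions, leaving (5−j)! ways to fill the rest, and there are C(3,j) ways to pick which j.
By inclusion–exclusion, the number of valid placements is Σ_{j=0}^{3} (−1)^j C(3,j)·(5−j)!.
Computing: 120 − 72 + 18 − 2 = 64.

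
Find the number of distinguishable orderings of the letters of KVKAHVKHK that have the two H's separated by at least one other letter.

2940

Total arrangements of KVKAHVKHK: 9!/(4!·2!·2!) = 3780.
If the two H's are adjacent, glue them into one block, leaving 8 items to arrange: (8)!/(4!·2!) = 840 ways.
Subtracting, 3780 − 840 = 2940 arrangements keep the H's apart.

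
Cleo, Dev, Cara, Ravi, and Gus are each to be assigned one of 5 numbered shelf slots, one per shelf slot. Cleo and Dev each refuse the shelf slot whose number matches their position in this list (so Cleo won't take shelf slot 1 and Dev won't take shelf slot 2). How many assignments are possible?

Let Aᵢ (for i ∈ {1, 2}) be the placements that put person i in their forbidden shelf slot. Any j of these fix j positions, leaving (5−j)! ways to fill the rest, and there are C(2,j) ways to pick which j.
By inclusion–exclusion, the number of valid placements is Σ_{j=0}^{2} (−1)^j C(2,j)·(5−j)!.
Computing: 120 − 48 + 6 = 78.

78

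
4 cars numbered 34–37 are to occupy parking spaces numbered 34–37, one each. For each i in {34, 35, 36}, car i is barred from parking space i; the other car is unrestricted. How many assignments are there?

11

Let Aᵢ (for i ∈ {34, 35, 36}) be the placements that put car i in its forbidden parking space. Any j of these fix j positions, leaving (4−j)! ways to fill the rest, and there are C(3,j) ways to pick which j.
By inclusion–exclusion, the number of valid placements is Σ_{j=0}^{3} (−1)^j C(3,j)·(4−j)!.
Computing: 24 − 18 + 6 − 1 = 11.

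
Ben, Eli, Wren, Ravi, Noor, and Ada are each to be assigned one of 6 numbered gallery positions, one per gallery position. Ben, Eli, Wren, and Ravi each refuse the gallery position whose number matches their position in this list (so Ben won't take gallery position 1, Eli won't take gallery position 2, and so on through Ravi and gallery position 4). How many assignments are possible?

362

Let Aᵢ (for 1 ≤ i ≤ 4) be the placements that put person i in their forbidden gallery position. Any j of these fix j positions, leaving (6−j)! ways to fill the rest, and there are C(4,j) ways to pick which j.
By inclusion–exclusion, the number of valid placements is Σ_{j=0}^{4} (−1)^j C(4,j)·(6−j)!.
Computing: 720 − 480 + 144 − 24 + 2 = 362.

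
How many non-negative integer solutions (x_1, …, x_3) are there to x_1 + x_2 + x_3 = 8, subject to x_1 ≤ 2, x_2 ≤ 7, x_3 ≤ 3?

11

Ignoring the caps, the number of non-negative solutions to x_1+…+x_3 = 8 is C(10,2) = 45.
Subtract solutions that violate a single cap (substitute x_i' = x_i − (cap_i+1)): x_1 ≥ 3 gives C(7,2) = 21; x_2 ≥ 8 gives C(2,2) = 1; x_3 ≥ 4 gives C(6,2) = 15. Together 37.
Add back pairs where two caps are both exceeded: 0 + 3 + 0 = 3.
By inclusion–exclusion the count is 45 − 37 + 3 = 11.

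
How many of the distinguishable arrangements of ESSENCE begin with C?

Fix C in the first position and arrange the remaining 6 letters.
Those 6 letters have E appearing 3 times and S appearing twice, giving (6)!/(3!·2!) = 60.

60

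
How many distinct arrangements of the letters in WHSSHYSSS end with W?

With the last slot taken by W, it remains to arrange the other 8 letters (HSSHYSSS).
Those 8 letters have H appearing twice and S appearing 5 times, giving (8)!/(5!·2!) = 168.

168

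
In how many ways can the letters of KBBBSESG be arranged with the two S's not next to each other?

There are 8!/(3!·2!) = 3360 arrangements of KBBBSESG in total.
If the two S's are adjacent, glue them into one block, leaving 7 items to arrange: (7)!/(3!) = 840 ways.
Subtracting, 3360 − 840 = 2520 arrangements keep the S's apart.

2520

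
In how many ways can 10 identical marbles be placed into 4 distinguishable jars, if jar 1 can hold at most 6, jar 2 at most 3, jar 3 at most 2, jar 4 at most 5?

53

By stars and bars, unrestricted non-negative solutions to x_1+…+x_4 = 10 number C(10+3,3) = 286.
Subtract solutions that violate a single cap (substitute x_i' = x_i − (cap_i+1)): x_1 ≥ 7 gives C(6,3) = 20; x_2 ≥ 4 gives C(9,3) = 84; x_3 ≥ 3 gives C(10,3) = 120; x_4 ≥ 6 gives C(7,3) = 35. Together 259.
Add back pairs where two caps are both exceeded: 0 + 1 + 0 + 20 + 1 + 4 = 26.
By inclusion–exclusion the count is 286 − 259 + 26 = 53.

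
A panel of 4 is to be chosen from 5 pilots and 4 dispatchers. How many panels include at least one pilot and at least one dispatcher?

Total 4-person selections from all 9: C(9,4) = 126.
Subtract selections that omit an entire group: no pilots → C(4,4) = 1; no dispatchers → C(5,4) = 5.
Both groups omitted at once is impossible, so 126 − 6 = 120.

120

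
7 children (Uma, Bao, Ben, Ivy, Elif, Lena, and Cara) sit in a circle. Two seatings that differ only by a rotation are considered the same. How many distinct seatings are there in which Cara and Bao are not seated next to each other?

480

Without the restriction there are (6)! = 720 seatings.
Those with Cara next to Bao: fuse the pair into one unit and seat 6 units around a circle — 2·(5)! = 240.
Subtracting, 720 − 240 = 480.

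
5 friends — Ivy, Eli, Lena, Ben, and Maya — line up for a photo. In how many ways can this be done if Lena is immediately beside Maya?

48

Place the 3 others and the Lena-Maya pair as 4 objects in a line; the pair has 2 internal arrangements.
That gives 2 × 4! = 2 × 24 = 48.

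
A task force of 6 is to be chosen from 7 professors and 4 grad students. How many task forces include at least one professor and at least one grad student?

455

Total 6-person selections from all 11: C(11,6) = 462.
Subtract selections that omit an entire group: no professors → C(4,6) = 0; no grad students → C(7,6) = 7.
Both groups omitted at once is impossible, so 462 − 7 = 455.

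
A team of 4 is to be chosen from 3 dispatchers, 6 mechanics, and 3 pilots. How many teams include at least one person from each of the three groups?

243

Total 4-person selections from all 12: C(12,4) = 495.
Subtract selections that omit an entire group: no dispatchers → C(9,4) = 126; no mechanics → C(6,4) = 15; no pilots → C(9,4) = 126.
Add back selections omitting two groups (i.e. drawn from a single group): C(3,4) + C(6,4) + C(3,4) = 15.
By inclusion–exclusion: 495 − 267 + 15 = 243.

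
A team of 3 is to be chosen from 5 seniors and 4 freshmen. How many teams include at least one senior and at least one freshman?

With no constraint there are C(9,3) = 84 possible selections.
Selections missing a whole group: no seniors → C(4,3) = 4; no freshmen → C(5,3) = 10.
Both groups omitted at once is impossible, so 84 − 14 = 70.

70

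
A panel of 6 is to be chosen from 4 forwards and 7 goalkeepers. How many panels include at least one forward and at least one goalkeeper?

Total 6-person selections from all 11: C(11,6) = 462.
Selections missing a whole group: no forwards → C(7,6) = 7; no goalkeepers → C(4,6) = 0.
Both groups omitted at once is impossible, so 462 − 7 = 455.

455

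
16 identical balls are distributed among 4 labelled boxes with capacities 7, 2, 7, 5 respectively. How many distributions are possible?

Ignoring the caps, the number of non-negative solutions to x_1+…+x_4 = 16 is C(19,3) = 969.
Subtract solutions that violate a single cap (substitute x_i' = x_i − (cap_i+1)): x_1 ≥ 8 gives C(11,3) = 165; x_2 ≥ 3 gives C(16,3) = 560; x_3 ≥ 8 gives C(11,3) = 165; x_4 ≥ 6 gives C(13,3) = 286. Together 1176.
Add back pairs where two caps are both exceeded: 56 + 1 + 10 + 56 + 120 + 10 = 253.
By inclusion–exclusion the count is 969 − 1176 + 253 = 46.

46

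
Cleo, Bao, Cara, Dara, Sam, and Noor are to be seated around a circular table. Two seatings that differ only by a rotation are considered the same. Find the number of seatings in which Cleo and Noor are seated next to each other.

48

Treat {Cleo, Noor} as one unit (2 internal orders) and seat the resulting 5 units around the table: (4)! circular arrangements.
So 2 × (4)! = 2 × 24 = 48.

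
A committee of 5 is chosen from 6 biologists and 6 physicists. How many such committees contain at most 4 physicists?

786

Split by how many physicists are chosen (0 through 4).
Sum: C(6,0)·C(6,5) + C(6,1)·C(6,4) + C(6,2)·C(6,3) + C(6,3)·C(6,2) + C(6,4)·C(6,1) = 6 + 90 + 300 + 300 + 90 = 786.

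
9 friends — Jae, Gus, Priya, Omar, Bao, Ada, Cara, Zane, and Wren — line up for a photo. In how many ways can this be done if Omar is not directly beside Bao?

There are 9! = 362880 arrangements in all. If Omar and Bao are adjacent, merging them into one block gives 2·(8)! = 80640 arrangements.
Complementary counting: 362880 − 80640 = 282240.

282240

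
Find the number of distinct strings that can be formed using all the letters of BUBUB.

BUBUB has 5 letters with B appearing 3 times and U appearing twice.
So there are 5! / (3!·2!) = 10 distinguishable arrangements.

10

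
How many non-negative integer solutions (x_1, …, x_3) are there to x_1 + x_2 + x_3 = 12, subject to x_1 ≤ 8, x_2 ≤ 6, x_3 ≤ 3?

Without the upper bounds there are C(14,2) = 91 ways to split 12 among 3 variables.
Subtract solutions that violate a single cap (substitute x_i' = x_i − (cap_i+1)): x_1 ≥ 9 gives C(5,2) = 10; x_2 ≥ 7 gives C(7,2) = 21; x_3 ≥ 4 gives C(10,2) = 45. Together 76.
Add back pairs where two caps are both exceeded: 0 + 0 + 3 = 3.
By inclusion–exclusion the count is 91 − 76 + 3 = 18.

18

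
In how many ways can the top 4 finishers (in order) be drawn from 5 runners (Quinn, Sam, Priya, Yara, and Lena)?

120

There are 5 choices for 1st place, 4 for 2nd, and so on down to 2 for position 4.
That gives 5 × 4 × 3 × 2 = 120.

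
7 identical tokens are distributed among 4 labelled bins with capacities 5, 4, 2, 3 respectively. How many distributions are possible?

52

Ignoring the caps, the number of non-negative solutions to x_1+…+x_4 = 7 is C(10,3) = 120.
Subtract solutions that violate a single cap (substitute x_i' = x_i − (cap_i+1)): x_1 ≥ 6 gives C(4,3) = 4; x_2 ≥ 5 gives C(5,3) = 10; x_3 ≥ 3 gives C(7,3) = 35; x_4 ≥ 4 gives C(6,3) = 20. Together 69.
Add back pairs where two caps are both exceeded: 0 + 0 + 0 + 0 + 0 + 1 = 1.
By inclusion–exclusion the count is 120 − 69 + 1 = 52.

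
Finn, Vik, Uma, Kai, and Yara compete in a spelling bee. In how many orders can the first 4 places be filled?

120

There are 5 choices for 1st place, 4 for 2nd, and so on down to 2 for position 4.
That gives 5 × 4 × 3 × 2 = 120.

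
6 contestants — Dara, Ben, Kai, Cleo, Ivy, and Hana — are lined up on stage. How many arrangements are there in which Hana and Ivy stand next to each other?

240

Glue Hana and Ivy into one block (2 internal orders), leaving 5 units to arrange in a row.
That gives 2 × 5! = 2 × 120 = 240.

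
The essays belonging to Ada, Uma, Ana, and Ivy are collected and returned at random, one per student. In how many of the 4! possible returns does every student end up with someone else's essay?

9

Count assignments avoiding every fixed point. For any j of the 4 students fixed to their own essay, the other 4−j can be arranged in (4−j)! ways.
By inclusion–exclusion this is Σ_{j=0}^{4} (−1)^j C(4,j)·(4−j)!.
Computing: 24 − 24 + 12 − 4 + 1 = 9.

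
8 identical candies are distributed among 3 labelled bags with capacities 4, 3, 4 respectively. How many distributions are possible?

10

By stars and bars, unrestricted non-negative solutions to x_1+…+x_3 = 8 number C(8+2,2) = 45.
Subtract solutions that violate a single cap (substitute x_i' = x_i − (cap_i+1)): x_1 ≥ 5 gives C(5,2) = 10; x_2 ≥ 4 gives C(6,2) = 15; x_3 ≥ 5 gives C(5,2) = 10. Together 35.
No two caps can be exceeded simultaneously, so the pair terms are all 0.
By inclusion–exclusion the count is 45 − 35 + 0 = 10.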